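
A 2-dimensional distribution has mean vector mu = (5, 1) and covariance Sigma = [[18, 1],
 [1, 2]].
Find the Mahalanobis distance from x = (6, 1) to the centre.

Step 1 — centre the observation: (x - mu) = (1, 0).

Step 2 — invert Sigma. det(Sigma) = 18·2 - (1)² = 35.
  Sigma^{-1} = (1/det) · [[d, -b], [-b, a]] = [[0.0571, -0.0286],
 [-0.0286, 0.5143]].

Step 3 — form the quadratic (x - mu)^T · Sigma^{-1} · (x - mu):
  Sigma^{-1} · (x - mu) = (0.0571, -0.0286).
  (x - mu)^T · [Sigma^{-1} · (x - mu)] = (1)·(0.0571) + (0)·(-0.0286) = 0.0571.

Step 4 — take square root: d = √(0.0571) ≈ 0.239.

d(x, mu) = √(0.0571) ≈ 0.239


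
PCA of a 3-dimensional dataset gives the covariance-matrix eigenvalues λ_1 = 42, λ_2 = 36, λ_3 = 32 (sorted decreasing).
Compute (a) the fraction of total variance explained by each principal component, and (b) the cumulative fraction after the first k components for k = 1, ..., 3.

Step 1 — total variance = trace(Sigma) = Σ λ_i = 42 + 36 + 32 = 110.

Step 2 — fraction explained by component i = λ_i / Σ λ:
  PC1: 42/110 = 0.3818
  PC2: 36/110 = 0.3273
  PC3: 32/110 = 0.2909

Step 3 — cumulative fraction after k components = (λ_1 + ... + λ_k) / Σ λ:
  k = 1: 42/110 = 0.3818
  k = 2: (42 + 36)/110 = 78/110 = 0.7091
  k = 3: (42 + 36 + 32)/110 = 110/110 = 1

Summary (fraction, with percent):

explained: PC1 0.3818 (38.18%), PC2 0.3273 (32.73%), PC3 0.2909 (29.09%);  cumulative: 0.3818, 0.7091, 1


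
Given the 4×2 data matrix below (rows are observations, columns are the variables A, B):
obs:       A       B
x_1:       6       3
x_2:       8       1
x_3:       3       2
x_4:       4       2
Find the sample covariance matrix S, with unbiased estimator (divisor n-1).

Step 1 — column means:
  mean(A) = (6 + 8 + 3 + 4) / 4 = 21/4 = 5.25
  mean(B) = (3 + 1 + 2 + 2) / 4 = 8/4 = 2

Step 2 — sample covariance S[i,j] = (1/(n-1)) · Σ_k (x_{k,i} - mean_i) · (x_{k,j} - mean_j), with n-1 = 3.
  S[A,A] = ((0.75)·(0.75) + (2.75)·(2.75) + (-2.25)·(-2.25) + (-1.25)·(-1.25)) / 3 = 14.75/3 = 4.9167
  S[A,B] = ((0.75)·(1) + (2.75)·(-1) + (-2.25)·(0) + (-1.25)·(0)) / 3 = -2/3 = -0.6667
  S[B,B] = ((1)·(1) + (-1)·(-1) + (0)·(0) + (0)·(0)) / 3 = 2/3 = 0.6667

S is symmetric (S[j,i] = S[i,j]). Assembling:

S = [[4.9167, -0.6667],
 [-0.6667, 0.6667]]


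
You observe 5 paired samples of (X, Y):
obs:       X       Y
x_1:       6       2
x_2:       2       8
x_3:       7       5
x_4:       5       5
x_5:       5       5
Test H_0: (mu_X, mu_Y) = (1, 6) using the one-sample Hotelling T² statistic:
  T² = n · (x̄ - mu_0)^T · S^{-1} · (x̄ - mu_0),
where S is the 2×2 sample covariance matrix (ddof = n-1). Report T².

Step 1 — sample mean vector:
  mean(X) = (6 + 2 + 7 + 5 + 5) / 5 = 25/5 = 5
  mean(Y) = (2 + 8 + 5 + 5 + 5) / 5 = 25/5 = 5
  x̄ = (5, 5),  deviation x̄ - mu_0 = (5, 5) - (1, 6) = (4, -1).

Step 2 — sample covariance matrix, S[i,j] = (1/(n-1)) · Σ_k (x_{k,i} - mean_i) · (x_{k,j} - mean_j), divisor n-1 = 4:
  S[X,X] = ((1)·(1) + (-3)·(-3) + (2)·(2) + (0)·(0) + (0)·(0)) / 4 = 14/4 = 3.5
  S[X,Y] = ((1)·(-3) + (-3)·(3) + (2)·(0) + (0)·(0) + (0)·(0)) / 4 = -12/4 = -3
  S[Y,Y] = ((-3)·(-3) + (3)·(3) + (0)·(0) + (0)·(0) + (0)·(0)) / 4 = 18/4 = 4.5
  S = [[3.5, -3],
 [-3, 4.5]].

Step 3 — invert S. det(S) = 3.5·4.5 - (-3)² = 6.75.
  S^{-1} = (1/det) · [[d, -b], [-b, a]] = [[0.6667, 0.4444],
 [0.4444, 0.5185]].

Step 4 — quadratic form (x̄ - mu_0)^T · S^{-1} · (x̄ - mu_0):
  S^{-1} · (x̄ - mu_0) = (2.2222, 1.2593),
  (x̄ - mu_0)^T · [...] = (4)·(2.2222) + (-1)·(1.2593) = 7.6296.

Step 5 — scale by n: T² = 5 · 7.6296 = 38.1481.

T² ≈ 38.1481


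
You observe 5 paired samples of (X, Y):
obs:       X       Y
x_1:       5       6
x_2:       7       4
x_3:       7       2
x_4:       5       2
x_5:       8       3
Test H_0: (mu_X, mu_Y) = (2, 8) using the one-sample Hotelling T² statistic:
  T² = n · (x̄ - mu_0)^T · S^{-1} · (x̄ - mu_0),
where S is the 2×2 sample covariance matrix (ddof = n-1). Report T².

Step 1 — sample mean vector:
  mean(X) = (5 + 7 + 7 + 5 + 8) / 5 = 32/5 = 6.4
  mean(Y) = (6 + 4 + 2 + 2 + 3) / 5 = 17/5 = 3.4
  x̄ = (6.4, 3.4),  deviation x̄ - mu_0 = (6.4, 3.4) - (2, 8) = (4.4, -4.6).

Step 2 — sample covariance matrix, S[i,j] = (1/(n-1)) · Σ_k (x_{k,i} - mean_i) · (x_{k,j} - mean_j), divisor n-1 = 4:
  S[X,X] = ((-1.4)·(-1.4) + (0.6)·(0.6) + (0.6)·(0.6) + (-1.4)·(-1.4) + (1.6)·(1.6)) / 4 = 7.2/4 = 1.8
  S[X,Y] = ((-1.4)·(2.6) + (0.6)·(0.6) + (0.6)·(-1.4) + (-1.4)·(-1.4) + (1.6)·(-0.4)) / 4 = -2.8/4 = -0.7
  S[Y,Y] = ((2.6)·(2.6) + (0.6)·(0.6) + (-1.4)·(-1.4) + (-1.4)·(-1.4) + (-0.4)·(-0.4)) / 4 = 11.2/4 = 2.8
  S = [[1.8, -0.7],
 [-0.7, 2.8]].

Step 3 — invert S. det(S) = 1.8·2.8 - (-0.7)² = 4.55.
  S^{-1} = (1/det) · [[d, -b], [-b, a]] = [[0.6154, 0.1538],
 [0.1538, 0.3956]].

Step 4 — quadratic form (x̄ - mu_0)^T · S^{-1} · (x̄ - mu_0):
  S^{-1} · (x̄ - mu_0) = (2, -1.1429),
  (x̄ - mu_0)^T · [...] = (4.4)·(2) + (-4.6)·(-1.1429) = 14.0571.

Step 5 — scale by n: T² = 5 · 14.0571 = 70.2857.

T² ≈ 70.2857


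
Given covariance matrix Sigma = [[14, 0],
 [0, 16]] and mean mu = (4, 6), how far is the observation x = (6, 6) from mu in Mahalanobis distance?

Step 1 — centre the observation: (x - mu) = (2, 0).

Step 2 — invert Sigma. det(Sigma) = 14·16 - (0)² = 224.
  Sigma^{-1} = (1/det) · [[d, -b], [-b, a]] = [[0.0714, 0],
 [0, 0.0625]].

Step 3 — form the quadratic (x - mu)^T · Sigma^{-1} · (x - mu):
  Sigma^{-1} · (x - mu) = (0.1429, 0).
  (x - mu)^T · [Sigma^{-1} · (x - mu)] = (2)·(0.1429) + (0)·(0) = 0.2857.

Step 4 — take square root: d = √(0.2857) ≈ 0.5345.

d(x, mu) = √(0.2857) ≈ 0.5345


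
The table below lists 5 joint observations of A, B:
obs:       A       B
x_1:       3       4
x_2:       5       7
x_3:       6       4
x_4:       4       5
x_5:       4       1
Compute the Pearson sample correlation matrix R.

Step 1 — column means:
  mean(A) = (3 + 5 + 6 + 4 + 4) / 5 = 22/5 = 4.4
  mean(B) = (4 + 7 + 4 + 5 + 1) / 5 = 21/5 = 4.2

Step 2 — sample variances and covariances s[i,j] = (1/(n-1)) · Σ_k (x_{k,i} - mean_i) · (x_{k,j} - mean_j), with n-1 = 4:
  s[A,A] = ((-1.4)·(-1.4) + (0.6)·(0.6) + (1.6)·(1.6) + (-0.4)·(-0.4) + (-0.4)·(-0.4)) / 4 = 5.2/4 = 1.3
  s[A,B] = ((-1.4)·(-0.2) + (0.6)·(2.8) + (1.6)·(-0.2) + (-0.4)·(0.8) + (-0.4)·(-3.2)) / 4 = 2.6/4 = 0.65
  s[B,B] = ((-0.2)·(-0.2) + (2.8)·(2.8) + (-0.2)·(-0.2) + (0.8)·(0.8) + (-3.2)·(-3.2)) / 4 = 18.8/4 = 4.7
  Sample standard deviations s_i = √(s[i,i]):
  s(A) = √(1.3) = 1.1402
  s(B) = √(4.7) = 2.1679

Step 3 — r_{ij} = s_{ij} / (s_i · s_j):
  r[A,A] = 1 (diagonal).
  r[A,B] = 0.65 / (1.1402 · 2.1679) = 0.65 / 2.4718 = 0.263
  r[B,B] = 1 (diagonal).

R is symmetric with unit diagonal. Assembling:

R = [[1, 0.263],
 [0.263, 1]]


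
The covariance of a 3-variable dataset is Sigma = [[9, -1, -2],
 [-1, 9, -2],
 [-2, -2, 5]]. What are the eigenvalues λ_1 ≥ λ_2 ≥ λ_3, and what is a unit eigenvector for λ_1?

Step 1 — characteristic polynomial p(λ) = det(λI - Sigma) = λ³ - tr·λ² + c_1·λ - det, where tr = trace, c_1 = sum of the principal 2×2 minors, det = det(Sigma):
  tr = 9 + 9 + 5 = 23,
  c_1 = (9·9 - (-1)²) + (9·5 - (-2)²) + (9·5 - (-2)²) = 80 + 41 + 41 = 162,
  det = 9·(9·5 - (-2)²) - (-1)·((-1)·5 - (-2)·(-2)) + (-2)·((-1)·(-2) - 9·(-2)) = 9·(41) - (-1)·(-9) + (-2)·(20) = 320.
  So p(λ) = λ³ - 23λ² + 162λ - 320.
Step 2 — look for an integer root (rational root theorem: any rational root is an integer divisor of 320). Testing λ = 10:
  p(10) = 1000 - 2300 + 1620 - 320 = 0  ✓
  Dividing out (λ - 10): p(λ) = (λ - 10)(λ² - 13λ + 32).
Step 3 — remaining eigenvalues from the quadratic λ² - 13λ + 32 = 0:
  Δ = 13² - 4·32 = 169 - 128 = 41,  λ = (13 ± √41)/2 = (13 ± 6.4031)/2 ≈ 9.7016 or 3.2984.
  Sorted: λ_1 = 10,  λ_2 = 9.7016,  λ_3 = 3.2984  (check: sum = 23 = tr ✓).

Step 4 — unit eigenvector for λ_1 = 10: v spans the null space of (Sigma - λ_1 I), whose rows are
  r_1 = (-1, -1, -2),  r_2 = (-1, -1, -2),  r_3 = (-2, -2, -5).
  v is orthogonal to every row, so take v ∝ r_1 × r_3 = ((-1)·(-5) - (-2)·(-2), (-2)·(-2) - (-1)·(-5), (-1)·(-2) - (-1)·(-2)) = (1, -1, 0).
  Let u = (1, -1, 0).
  ||u|| = √((1)² + (-1)² + (0)²) = √(2) ≈ 1.4142,  v_1 = u/||u|| ≈ (0.7071, -0.7071, 0) (||v_1|| = 1).

λ_1 = 10,  λ_2 = 9.7016,  λ_3 = 3.2984;  v_1 ≈ (0.7071, -0.7071, 0)


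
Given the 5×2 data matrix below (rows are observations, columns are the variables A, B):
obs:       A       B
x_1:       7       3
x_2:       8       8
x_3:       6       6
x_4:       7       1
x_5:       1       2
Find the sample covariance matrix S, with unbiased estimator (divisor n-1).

Step 1 — column means:
  mean(A) = (7 + 8 + 6 + 7 + 1) / 5 = 29/5 = 5.8
  mean(B) = (3 + 8 + 6 + 1 + 2) / 5 = 20/5 = 4

Step 2 — sample covariance S[i,j] = (1/(n-1)) · Σ_k (x_{k,i} - mean_i) · (x_{k,j} - mean_j), with n-1 = 4.
  S[A,A] = ((1.2)·(1.2) + (2.2)·(2.2) + (0.2)·(0.2) + (1.2)·(1.2) + (-4.8)·(-4.8)) / 4 = 30.8/4 = 7.7
  S[A,B] = ((1.2)·(-1) + (2.2)·(4) + (0.2)·(2) + (1.2)·(-3) + (-4.8)·(-2)) / 4 = 14/4 = 3.5
  S[B,B] = ((-1)·(-1) + (4)·(4) + (2)·(2) + (-3)·(-3) + (-2)·(-2)) / 4 = 34/4 = 8.5

S is symmetric (S[j,i] = S[i,j]). Assembling:

S = [[7.7, 3.5],
 [3.5, 8.5]]


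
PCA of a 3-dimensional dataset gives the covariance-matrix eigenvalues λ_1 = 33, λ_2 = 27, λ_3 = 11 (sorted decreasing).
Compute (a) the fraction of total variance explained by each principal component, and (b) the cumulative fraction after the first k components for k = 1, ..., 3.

Step 1 — total variance = trace(Sigma) = Σ λ_i = 33 + 27 + 11 = 71.

Step 2 — fraction explained by component i = λ_i / Σ λ:
  PC1: 33/71 = 0.4648
  PC2: 27/71 = 0.3803
  PC3: 11/71 = 0.1549

Step 3 — cumulative fraction after k components = (λ_1 + ... + λ_k) / Σ λ:
  k = 1: 33/71 = 0.4648
  k = 2: (33 + 27)/71 = 60/71 = 0.8451
  k = 3: (33 + 27 + 11)/71 = 71/71 = 1

Summary (fraction, with percent):

explained: PC1 0.4648 (46.48%), PC2 0.3803 (38.03%), PC3 0.1549 (15.49%);  cumulative: 0.4648, 0.8451, 1


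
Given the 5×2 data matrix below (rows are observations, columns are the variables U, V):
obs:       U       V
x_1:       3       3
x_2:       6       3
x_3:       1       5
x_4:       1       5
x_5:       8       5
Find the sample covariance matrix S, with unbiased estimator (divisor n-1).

Step 1 — column means:
  mean(U) = (3 + 6 + 1 + 1 + 8) / 5 = 19/5 = 3.8
  mean(V) = (3 + 3 + 5 + 5 + 5) / 5 = 21/5 = 4.2

Step 2 — sample covariance S[i,j] = (1/(n-1)) · Σ_k (x_{k,i} - mean_i) · (x_{k,j} - mean_j), with n-1 = 4.
  S[U,U] = ((-0.8)·(-0.8) + (2.2)·(2.2) + (-2.8)·(-2.8) + (-2.8)·(-2.8) + (4.2)·(4.2)) / 4 = 38.8/4 = 9.7
  S[U,V] = ((-0.8)·(-1.2) + (2.2)·(-1.2) + (-2.8)·(0.8) + (-2.8)·(0.8) + (4.2)·(0.8)) / 4 = -2.8/4 = -0.7
  S[V,V] = ((-1.2)·(-1.2) + (-1.2)·(-1.2) + (0.8)·(0.8) + (0.8)·(0.8) + (0.8)·(0.8)) / 4 = 4.8/4 = 1.2

S is symmetric (S[j,i] = S[i,j]). Assembling:

S = [[9.7, -0.7],
 [-0.7, 1.2]]


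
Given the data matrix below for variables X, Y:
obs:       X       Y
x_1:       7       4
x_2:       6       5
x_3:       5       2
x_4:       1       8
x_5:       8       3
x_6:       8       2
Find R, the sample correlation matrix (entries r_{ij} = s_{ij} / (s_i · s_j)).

Step 1 — column means:
  mean(X) = (7 + 6 + 5 + 1 + 8 + 8) / 6 = 35/6 = 5.8333
  mean(Y) = (4 + 5 + 2 + 8 + 3 + 2) / 6 = 24/6 = 4

Step 2 — sample variances and covariances s[i,j] = (1/(n-1)) · Σ_k (x_{k,i} - mean_i) · (x_{k,j} - mean_j), with n-1 = 5:
  s[X,X] = ((1.1667)·(1.1667) + (0.1667)·(0.1667) + (-0.8333)·(-0.8333) + (-4.8333)·(-4.8333) + (2.1667)·(2.1667) + (2.1667)·(2.1667)) / 5 = 34.8333/5 = 6.9667
  s[X,Y] = ((1.1667)·(0) + (0.1667)·(1) + (-0.8333)·(-2) + (-4.8333)·(4) + (2.1667)·(-1) + (2.1667)·(-2)) / 5 = -24/5 = -4.8
  s[Y,Y] = ((0)·(0) + (1)·(1) + (-2)·(-2) + (4)·(4) + (-1)·(-1) + (-2)·(-2)) / 5 = 26/5 = 5.2
  Sample standard deviations s_i = √(s[i,i]):
  s(X) = √(6.9667) = 2.6394
  s(Y) = √(5.2) = 2.2804

Step 3 — r_{ij} = s_{ij} / (s_i · s_j):
  r[X,X] = 1 (diagonal).
  r[X,Y] = -4.8 / (2.6394 · 2.2804) = -4.8 / 6.0189 = -0.7975
  r[Y,Y] = 1 (diagonal).

R is symmetric with unit diagonal. Assembling:

R = [[1, -0.7975],
 [-0.7975, 1]]


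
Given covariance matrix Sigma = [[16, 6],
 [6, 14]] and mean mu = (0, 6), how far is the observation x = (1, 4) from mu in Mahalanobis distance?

Step 1 — centre the observation: (x - mu) = (1, -2).

Step 2 — invert Sigma. det(Sigma) = 16·14 - (6)² = 188.
  Sigma^{-1} = (1/det) · [[d, -b], [-b, a]] = [[0.0745, -0.0319],
 [-0.0319, 0.0851]].

Step 3 — form the quadratic (x - mu)^T · Sigma^{-1} · (x - mu):
  Sigma^{-1} · (x - mu) = (0.1383, -0.2021).
  (x - mu)^T · [Sigma^{-1} · (x - mu)] = (1)·(0.1383) + (-2)·(-0.2021) = 0.5426.

Step 4 — take square root: d = √(0.5426) ≈ 0.7366.

d(x, mu) = √(0.5426) ≈ 0.7366


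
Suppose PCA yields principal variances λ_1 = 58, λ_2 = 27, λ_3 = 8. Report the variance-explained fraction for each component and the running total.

Step 1 — total variance = trace(Sigma) = Σ λ_i = 58 + 27 + 8 = 93.

Step 2 — fraction explained by component i = λ_i / Σ λ:
  PC1: 58/93 = 0.6237
  PC2: 27/93 = 0.2903
  PC3: 8/93 = 0.086

Step 3 — cumulative fraction after k components = (λ_1 + ... + λ_k) / Σ λ:
  k = 1: 58/93 = 0.6237
  k = 2: (58 + 27)/93 = 85/93 = 0.914
  k = 3: (58 + 27 + 8)/93 = 93/93 = 1

Summary (fraction, with percent):

explained: PC1 0.6237 (62.37%), PC2 0.2903 (29.03%), PC3 0.086 (8.6%);  cumulative: 0.6237, 0.914, 1


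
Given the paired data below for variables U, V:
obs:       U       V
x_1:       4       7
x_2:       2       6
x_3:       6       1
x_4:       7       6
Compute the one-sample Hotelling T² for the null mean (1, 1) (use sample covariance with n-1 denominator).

Step 1 — sample mean vector:
  mean(U) = (4 + 2 + 6 + 7) / 4 = 19/4 = 4.75
  mean(V) = (7 + 6 + 1 + 6) / 4 = 20/4 = 5
  x̄ = (4.75, 5),  deviation x̄ - mu_0 = (4.75, 5) - (1, 1) = (3.75, 4).

Step 2 — sample covariance matrix, S[i,j] = (1/(n-1)) · Σ_k (x_{k,i} - mean_i) · (x_{k,j} - mean_j), divisor n-1 = 3:
  S[U,U] = ((-0.75)·(-0.75) + (-2.75)·(-2.75) + (1.25)·(1.25) + (2.25)·(2.25)) / 3 = 14.75/3 = 4.9167
  S[U,V] = ((-0.75)·(2) + (-2.75)·(1) + (1.25)·(-4) + (2.25)·(1)) / 3 = -7/3 = -2.3333
  S[V,V] = ((2)·(2) + (1)·(1) + (-4)·(-4) + (1)·(1)) / 3 = 22/3 = 7.3333
  S = [[4.9167, -2.3333],
 [-2.3333, 7.3333]].

Step 3 — invert S. det(S) = 4.9167·7.3333 - (-2.3333)² = 30.6111.
  S^{-1} = (1/det) · [[d, -b], [-b, a]] = [[0.2396, 0.0762],
 [0.0762, 0.1606]].

Step 4 — quadratic form (x̄ - mu_0)^T · S^{-1} · (x̄ - mu_0):
  S^{-1} · (x̄ - mu_0) = (1.2033, 0.9283),
  (x̄ - mu_0)^T · [...] = (3.75)·(1.2033) + (4)·(0.9283) = 8.2255.

Step 5 — scale by n: T² = 4 · 8.2255 = 32.902.

T² ≈ 32.902


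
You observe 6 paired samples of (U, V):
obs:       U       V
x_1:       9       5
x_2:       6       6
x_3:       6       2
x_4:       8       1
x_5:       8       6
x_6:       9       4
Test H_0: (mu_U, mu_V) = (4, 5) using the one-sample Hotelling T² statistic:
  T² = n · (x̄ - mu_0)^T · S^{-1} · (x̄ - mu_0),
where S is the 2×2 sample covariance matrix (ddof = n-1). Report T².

Step 1 — sample mean vector:
  mean(U) = (9 + 6 + 6 + 8 + 8 + 9) / 6 = 46/6 = 7.6667
  mean(V) = (5 + 6 + 2 + 1 + 6 + 4) / 6 = 24/6 = 4
  x̄ = (7.6667, 4),  deviation x̄ - mu_0 = (7.6667, 4) - (4, 5) = (3.6667, -1).

Step 2 — sample covariance matrix, S[i,j] = (1/(n-1)) · Σ_k (x_{k,i} - mean_i) · (x_{k,j} - mean_j), divisor n-1 = 5:
  S[U,U] = ((1.3333)·(1.3333) + (-1.6667)·(-1.6667) + (-1.6667)·(-1.6667) + (0.3333)·(0.3333) + (0.3333)·(0.3333) + (1.3333)·(1.3333)) / 5 = 9.3333/5 = 1.8667
  S[U,V] = ((1.3333)·(1) + (-1.6667)·(2) + (-1.6667)·(-2) + (0.3333)·(-3) + (0.3333)·(2) + (1.3333)·(0)) / 5 = 1/5 = 0.2
  S[V,V] = ((1)·(1) + (2)·(2) + (-2)·(-2) + (-3)·(-3) + (2)·(2) + (0)·(0)) / 5 = 22/5 = 4.4
  S = [[1.8667, 0.2],
 [0.2, 4.4]].

Step 3 — invert S. det(S) = 1.8667·4.4 - (0.2)² = 8.1733.
  S^{-1} = (1/det) · [[d, -b], [-b, a]] = [[0.5383, -0.0245],
 [-0.0245, 0.2284]].

Step 4 — quadratic form (x̄ - mu_0)^T · S^{-1} · (x̄ - mu_0):
  S^{-1} · (x̄ - mu_0) = (1.9984, -0.3181),
  (x̄ - mu_0)^T · [...] = (3.6667)·(1.9984) + (-1)·(-0.3181) = 7.6455.

Step 5 — scale by n: T² = 6 · 7.6455 = 45.8728.

T² ≈ 45.8728


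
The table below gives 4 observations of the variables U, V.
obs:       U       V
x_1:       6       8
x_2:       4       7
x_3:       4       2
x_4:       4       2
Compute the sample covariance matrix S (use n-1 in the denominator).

Step 1 — column means:
  mean(U) = (6 + 4 + 4 + 4) / 4 = 18/4 = 4.5
  mean(V) = (8 + 7 + 2 + 2) / 4 = 19/4 = 4.75

Step 2 — sample covariance S[i,j] = (1/(n-1)) · Σ_k (x_{k,i} - mean_i) · (x_{k,j} - mean_j), with n-1 = 3.
  S[U,U] = ((1.5)·(1.5) + (-0.5)·(-0.5) + (-0.5)·(-0.5) + (-0.5)·(-0.5)) / 3 = 3/3 = 1
  S[U,V] = ((1.5)·(3.25) + (-0.5)·(2.25) + (-0.5)·(-2.75) + (-0.5)·(-2.75)) / 3 = 6.5/3 = 2.1667
  S[V,V] = ((3.25)·(3.25) + (2.25)·(2.25) + (-2.75)·(-2.75) + (-2.75)·(-2.75)) / 3 = 30.75/3 = 10.25

S is symmetric (S[j,i] = S[i,j]). Assembling:

S = [[1, 2.1667],
 [2.1667, 10.25]]


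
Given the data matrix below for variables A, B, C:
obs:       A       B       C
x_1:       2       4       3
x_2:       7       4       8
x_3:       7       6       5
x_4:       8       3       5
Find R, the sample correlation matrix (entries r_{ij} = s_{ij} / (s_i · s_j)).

Step 1 — column means:
  mean(A) = (2 + 7 + 7 + 8) / 4 = 24/4 = 6
  mean(B) = (4 + 4 + 6 + 3) / 4 = 17/4 = 4.25
  mean(C) = (3 + 8 + 5 + 5) / 4 = 21/4 = 5.25

Step 2 — sample variances and covariances s[i,j] = (1/(n-1)) · Σ_k (x_{k,i} - mean_i) · (x_{k,j} - mean_j), with n-1 = 3:
  s[A,A] = ((-4)·(-4) + (1)·(1) + (1)·(1) + (2)·(2)) / 3 = 22/3 = 7.3333
  s[A,B] = ((-4)·(-0.25) + (1)·(-0.25) + (1)·(1.75) + (2)·(-1.25)) / 3 = 0/3 = 0
  s[A,C] = ((-4)·(-2.25) + (1)·(2.75) + (1)·(-0.25) + (2)·(-0.25)) / 3 = 11/3 = 3.6667
  s[B,B] = ((-0.25)·(-0.25) + (-0.25)·(-0.25) + (1.75)·(1.75) + (-1.25)·(-1.25)) / 3 = 4.75/3 = 1.5833
  s[B,C] = ((-0.25)·(-2.25) + (-0.25)·(2.75) + (1.75)·(-0.25) + (-1.25)·(-0.25)) / 3 = -0.25/3 = -0.0833
  s[C,C] = ((-2.25)·(-2.25) + (2.75)·(2.75) + (-0.25)·(-0.25) + (-0.25)·(-0.25)) / 3 = 12.75/3 = 4.25
  Sample standard deviations s_i = √(s[i,i]):
  s(A) = √(7.3333) = 2.708
  s(B) = √(1.5833) = 1.2583
  s(C) = √(4.25) = 2.0616

Step 3 — r_{ij} = s_{ij} / (s_i · s_j):
  r[A,A] = 1 (diagonal).
  r[A,B] = 0 / (2.708 · 1.2583) = 0 / 3.4075 = 0
  r[A,C] = 3.6667 / (2.708 · 2.0616) = 3.6667 / 5.5827 = 0.6568
  r[B,B] = 1 (diagonal).
  r[B,C] = -0.0833 / (1.2583 · 2.0616) = -0.0833 / 2.5941 = -0.0321
  r[C,C] = 1 (diagonal).

R is symmetric with unit diagonal. Assembling:

R = [[1, 0, 0.6568],
 [0, 1, -0.0321],
 [0.6568, -0.0321, 1]]


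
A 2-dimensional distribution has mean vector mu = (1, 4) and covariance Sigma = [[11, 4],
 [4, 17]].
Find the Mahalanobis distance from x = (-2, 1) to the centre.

Step 1 — centre the observation: (x - mu) = (-3, -3).

Step 2 — invert Sigma. det(Sigma) = 11·17 - (4)² = 171.
  Sigma^{-1} = (1/det) · [[d, -b], [-b, a]] = [[0.0994, -0.0234],
 [-0.0234, 0.0643]].

Step 3 — form the quadratic (x - mu)^T · Sigma^{-1} · (x - mu):
  Sigma^{-1} · (x - mu) = (-0.2281, -0.1228).
  (x - mu)^T · [Sigma^{-1} · (x - mu)] = (-3)·(-0.2281) + (-3)·(-0.1228) = 1.0526.

Step 4 — take square root: d = √(1.0526) ≈ 1.026.

d(x, mu) = √(1.0526) ≈ 1.026


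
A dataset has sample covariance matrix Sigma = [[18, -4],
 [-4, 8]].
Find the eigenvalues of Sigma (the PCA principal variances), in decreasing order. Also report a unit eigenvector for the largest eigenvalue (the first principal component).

Step 1 — characteristic polynomial of 2×2 Sigma:
  det(Sigma - λI) = λ² - trace · λ + det = 0.
  trace = 18 + 8 = 26, det = 18·8 - (-4)² = 128.
Step 2 — discriminant:
  Δ = trace² - 4·det = 676 - 512 = 164.
Step 3 — eigenvalues:
  λ = (trace ± √Δ)/2 = (26 ± 12.8062)/2,
  λ_1 = 19.4031,  λ_2 = 6.5969.

Step 4 — unit eigenvector for λ_1: solve (Sigma - λ_1 I)v = 0. First row:
  (18 - 19.4031)·v_x + (-4)·v_y = 0, i.e. (-1.4031)·v_x + (-4)·v_y = 0,
  so v ∝ (b, λ_1 - a) = (-4, 1.4031); multiply by -1 so the first entry is positive: u = (4, -1.4031).
  ||u|| = √((4)² + (-1.4031)²) = √(17.9688) ≈ 4.239,
  v_1 = u/||u|| ≈ (0.9436, -0.331) (||v_1|| = 1).

λ_1 = 19.4031,  λ_2 = 6.5969;  v_1 ≈ (0.9436, -0.331)


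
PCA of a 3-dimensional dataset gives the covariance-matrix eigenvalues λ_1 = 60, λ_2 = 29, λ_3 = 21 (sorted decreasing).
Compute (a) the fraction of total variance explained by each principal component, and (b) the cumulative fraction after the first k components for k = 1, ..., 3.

Step 1 — total variance = trace(Sigma) = Σ λ_i = 60 + 29 + 21 = 110.

Step 2 — fraction explained by component i = λ_i / Σ λ:
  PC1: 60/110 = 0.5455
  PC2: 29/110 = 0.2636
  PC3: 21/110 = 0.1909

Step 3 — cumulative fraction after k components = (λ_1 + ... + λ_k) / Σ λ:
  k = 1: 60/110 = 0.5455
  k = 2: (60 + 29)/110 = 89/110 = 0.8091
  k = 3: (60 + 29 + 21)/110 = 110/110 = 1

Summary (fraction, with percent):

explained: PC1 0.5455 (54.55%), PC2 0.2636 (26.36%), PC3 0.1909 (19.09%);  cumulative: 0.5455, 0.8091, 1


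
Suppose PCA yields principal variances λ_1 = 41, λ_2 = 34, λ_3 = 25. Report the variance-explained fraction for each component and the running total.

Step 1 — total variance = trace(Sigma) = Σ λ_i = 41 + 34 + 25 = 100.

Step 2 — fraction explained by component i = λ_i / Σ λ:
  PC1: 41/100 = 0.41
  PC2: 34/100 = 0.34
  PC3: 25/100 = 0.25

Step 3 — cumulative fraction after k components = (λ_1 + ... + λ_k) / Σ λ:
  k = 1: 41/100 = 0.41
  k = 2: (41 + 34)/100 = 75/100 = 0.75
  k = 3: (41 + 34 + 25)/100 = 100/100 = 1

Summary (fraction, with percent):

explained: PC1 0.41 (41%), PC2 0.34 (34%), PC3 0.25 (25%);  cumulative: 0.41, 0.75, 1


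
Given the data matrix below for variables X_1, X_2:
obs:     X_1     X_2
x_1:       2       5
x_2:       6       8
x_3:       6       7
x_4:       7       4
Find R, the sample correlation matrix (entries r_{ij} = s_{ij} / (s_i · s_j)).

Step 1 — column means:
  mean(X_1) = (2 + 6 + 6 + 7) / 4 = 21/4 = 5.25
  mean(X_2) = (5 + 8 + 7 + 4) / 4 = 24/4 = 6

Step 2 — sample variances and covariances s[i,j] = (1/(n-1)) · Σ_k (x_{k,i} - mean_i) · (x_{k,j} - mean_j), with n-1 = 3:
  s[X_1,X_1] = ((-3.25)·(-3.25) + (0.75)·(0.75) + (0.75)·(0.75) + (1.75)·(1.75)) / 3 = 14.75/3 = 4.9167
  s[X_1,X_2] = ((-3.25)·(-1) + (0.75)·(2) + (0.75)·(1) + (1.75)·(-2)) / 3 = 2/3 = 0.6667
  s[X_2,X_2] = ((-1)·(-1) + (2)·(2) + (1)·(1) + (-2)·(-2)) / 3 = 10/3 = 3.3333
  Sample standard deviations s_i = √(s[i,i]):
  s(X_1) = √(4.9167) = 2.2174
  s(X_2) = √(3.3333) = 1.8257

Step 3 — r_{ij} = s_{ij} / (s_i · s_j):
  r[X_1,X_1] = 1 (diagonal).
  r[X_1,X_2] = 0.6667 / (2.2174 · 1.8257) = 0.6667 / 4.0483 = 0.1647
  r[X_2,X_2] = 1 (diagonal).

R is symmetric with unit diagonal. Assembling:

R = [[1, 0.1647],
 [0.1647, 1]]


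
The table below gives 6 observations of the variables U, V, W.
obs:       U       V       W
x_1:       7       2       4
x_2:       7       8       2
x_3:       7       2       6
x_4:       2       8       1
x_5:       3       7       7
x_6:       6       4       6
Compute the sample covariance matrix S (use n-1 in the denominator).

Step 1 — column means:
  mean(U) = (7 + 7 + 7 + 2 + 3 + 6) / 6 = 32/6 = 5.3333
  mean(V) = (2 + 8 + 2 + 8 + 7 + 4) / 6 = 31/6 = 5.1667
  mean(W) = (4 + 2 + 6 + 1 + 7 + 6) / 6 = 26/6 = 4.3333

Step 2 — sample covariance S[i,j] = (1/(n-1)) · Σ_k (x_{k,i} - mean_i) · (x_{k,j} - mean_j), with n-1 = 5.
  S[U,U] = ((1.6667)·(1.6667) + (1.6667)·(1.6667) + (1.6667)·(1.6667) + (-3.3333)·(-3.3333) + (-2.3333)·(-2.3333) + (0.6667)·(0.6667)) / 5 = 25.3333/5 = 5.0667
  S[U,V] = ((1.6667)·(-3.1667) + (1.6667)·(2.8333) + (1.6667)·(-3.1667) + (-3.3333)·(2.8333) + (-2.3333)·(1.8333) + (0.6667)·(-1.1667)) / 5 = -20.3333/5 = -4.0667
  S[U,W] = ((1.6667)·(-0.3333) + (1.6667)·(-2.3333) + (1.6667)·(1.6667) + (-3.3333)·(-3.3333) + (-2.3333)·(2.6667) + (0.6667)·(1.6667)) / 5 = 4.3333/5 = 0.8667
  S[V,V] = ((-3.1667)·(-3.1667) + (2.8333)·(2.8333) + (-3.1667)·(-3.1667) + (2.8333)·(2.8333) + (1.8333)·(1.8333) + (-1.1667)·(-1.1667)) / 5 = 40.8333/5 = 8.1667
  S[V,W] = ((-3.1667)·(-0.3333) + (2.8333)·(-2.3333) + (-3.1667)·(1.6667) + (2.8333)·(-3.3333) + (1.8333)·(2.6667) + (-1.1667)·(1.6667)) / 5 = -17.3333/5 = -3.4667
  S[W,W] = ((-0.3333)·(-0.3333) + (-2.3333)·(-2.3333) + (1.6667)·(1.6667) + (-3.3333)·(-3.3333) + (2.6667)·(2.6667) + (1.6667)·(1.6667)) / 5 = 29.3333/5 = 5.8667

S is symmetric (S[j,i] = S[i,j]). Assembling:

S = [[5.0667, -4.0667, 0.8667],
 [-4.0667, 8.1667, -3.4667],
 [0.8667, -3.4667, 5.8667]]


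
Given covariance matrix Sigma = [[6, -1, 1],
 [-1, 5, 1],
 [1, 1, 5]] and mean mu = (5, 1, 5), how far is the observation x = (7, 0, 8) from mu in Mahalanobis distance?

Step 1 — centre the observation: (x - mu) = (2, -1, 3).

Step 2 — invert Sigma (cofactor / det for 3×3, or solve directly):
  Sigma^{-1} = [[0.1818, 0.0455, -0.0455],
 [0.0455, 0.2197, -0.053],
 [-0.0455, -0.053, 0.2197]].

Step 3 — form the quadratic (x - mu)^T · Sigma^{-1} · (x - mu):
  Sigma^{-1} · (x - mu) = (0.1818, -0.2879, 0.6212).
  (x - mu)^T · [Sigma^{-1} · (x - mu)] = (2)·(0.1818) + (-1)·(-0.2879) + (3)·(0.6212) = 2.5152.

Step 4 — take square root: d = √(2.5152) ≈ 1.5859.

d(x, mu) = √(2.5152) ≈ 1.5859


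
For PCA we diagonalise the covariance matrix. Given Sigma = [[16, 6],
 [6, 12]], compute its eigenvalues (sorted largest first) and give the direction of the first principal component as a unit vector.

Step 1 — characteristic polynomial of 2×2 Sigma:
  det(Sigma - λI) = λ² - trace · λ + det = 0.
  trace = 16 + 12 = 28, det = 16·12 - (6)² = 156.
Step 2 — discriminant:
  Δ = trace² - 4·det = 784 - 624 = 160.
Step 3 — eigenvalues:
  λ = (trace ± √Δ)/2 = (28 ± 12.6491)/2,
  λ_1 = 20.3246,  λ_2 = 7.6754.

Step 4 — unit eigenvector for λ_1: solve (Sigma - λ_1 I)v = 0. First row:
  (16 - 20.3246)·v_x + (6)·v_y = 0, i.e. (-4.3246)·v_x + (6)·v_y = 0,
  so v ∝ (b, λ_1 - a) = (6, 4.3246) = u.
  ||u|| = √((6)² + (4.3246)²) = √(54.7018) ≈ 7.3961,
  v_1 = u/||u|| ≈ (0.8112, 0.5847) (||v_1|| = 1).

λ_1 = 20.3246,  λ_2 = 7.6754;  v_1 ≈ (0.8112, 0.5847)


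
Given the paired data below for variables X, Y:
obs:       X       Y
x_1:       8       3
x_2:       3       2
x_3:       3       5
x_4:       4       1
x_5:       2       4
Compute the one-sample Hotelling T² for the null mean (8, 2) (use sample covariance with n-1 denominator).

Step 1 — sample mean vector:
  mean(X) = (8 + 3 + 3 + 4 + 2) / 5 = 20/5 = 4
  mean(Y) = (3 + 2 + 5 + 1 + 4) / 5 = 15/5 = 3
  x̄ = (4, 3),  deviation x̄ - mu_0 = (4, 3) - (8, 2) = (-4, 1).

Step 2 — sample covariance matrix, S[i,j] = (1/(n-1)) · Σ_k (x_{k,i} - mean_i) · (x_{k,j} - mean_j), divisor n-1 = 4:
  S[X,X] = ((4)·(4) + (-1)·(-1) + (-1)·(-1) + (0)·(0) + (-2)·(-2)) / 4 = 22/4 = 5.5
  S[X,Y] = ((4)·(0) + (-1)·(-1) + (-1)·(2) + (0)·(-2) + (-2)·(1)) / 4 = -3/4 = -0.75
  S[Y,Y] = ((0)·(0) + (-1)·(-1) + (2)·(2) + (-2)·(-2) + (1)·(1)) / 4 = 10/4 = 2.5
  S = [[5.5, -0.75],
 [-0.75, 2.5]].

Step 3 — invert S. det(S) = 5.5·2.5 - (-0.75)² = 13.1875.
  S^{-1} = (1/det) · [[d, -b], [-b, a]] = [[0.1896, 0.0569],
 [0.0569, 0.4171]].

Step 4 — quadratic form (x̄ - mu_0)^T · S^{-1} · (x̄ - mu_0):
  S^{-1} · (x̄ - mu_0) = (-0.7014, 0.1896),
  (x̄ - mu_0)^T · [...] = (-4)·(-0.7014) + (1)·(0.1896) = 2.9953.

Step 5 — scale by n: T² = 5 · 2.9953 = 14.9763.

T² ≈ 14.9763


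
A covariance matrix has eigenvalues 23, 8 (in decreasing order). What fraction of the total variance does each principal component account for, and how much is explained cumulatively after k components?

Step 1 — total variance = trace(Sigma) = Σ λ_i = 23 + 8 = 31.

Step 2 — fraction explained by component i = λ_i / Σ λ:
  PC1: 23/31 = 0.7419
  PC2: 8/31 = 0.2581

Step 3 — cumulative fraction after k components = (λ_1 + ... + λ_k) / Σ λ:
  k = 1: 23/31 = 0.7419
  k = 2: (23 + 8)/31 = 31/31 = 1

Summary (fraction, with percent):

explained: PC1 0.7419 (74.19%), PC2 0.2581 (25.81%);  cumulative: 0.7419, 1


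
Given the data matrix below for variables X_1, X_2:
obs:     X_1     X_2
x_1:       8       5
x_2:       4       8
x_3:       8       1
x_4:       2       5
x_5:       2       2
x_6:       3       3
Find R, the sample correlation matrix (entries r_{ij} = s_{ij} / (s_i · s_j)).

Step 1 — column means:
  mean(X_1) = (8 + 4 + 8 + 2 + 2 + 3) / 6 = 27/6 = 4.5
  mean(X_2) = (5 + 8 + 1 + 5 + 2 + 3) / 6 = 24/6 = 4

Step 2 — sample variances and covariances s[i,j] = (1/(n-1)) · Σ_k (x_{k,i} - mean_i) · (x_{k,j} - mean_j), with n-1 = 5:
  s[X_1,X_1] = ((3.5)·(3.5) + (-0.5)·(-0.5) + (3.5)·(3.5) + (-2.5)·(-2.5) + (-2.5)·(-2.5) + (-1.5)·(-1.5)) / 5 = 39.5/5 = 7.9
  s[X_1,X_2] = ((3.5)·(1) + (-0.5)·(4) + (3.5)·(-3) + (-2.5)·(1) + (-2.5)·(-2) + (-1.5)·(-1)) / 5 = -5/5 = -1
  s[X_2,X_2] = ((1)·(1) + (4)·(4) + (-3)·(-3) + (1)·(1) + (-2)·(-2) + (-1)·(-1)) / 5 = 32/5 = 6.4
  Sample standard deviations s_i = √(s[i,i]):
  s(X_1) = √(7.9) = 2.8107
  s(X_2) = √(6.4) = 2.5298

Step 3 — r_{ij} = s_{ij} / (s_i · s_j):
  r[X_1,X_1] = 1 (diagonal).
  r[X_1,X_2] = -1 / (2.8107 · 2.5298) = -1 / 7.1106 = -0.1406
  r[X_2,X_2] = 1 (diagonal).

R is symmetric with unit diagonal. Assembling:

R = [[1, -0.1406],
 [-0.1406, 1]]


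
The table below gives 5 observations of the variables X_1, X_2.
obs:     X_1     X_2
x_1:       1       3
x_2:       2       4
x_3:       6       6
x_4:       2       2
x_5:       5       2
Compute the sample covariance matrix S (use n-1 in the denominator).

Step 1 — column means:
  mean(X_1) = (1 + 2 + 6 + 2 + 5) / 5 = 16/5 = 3.2
  mean(X_2) = (3 + 4 + 6 + 2 + 2) / 5 = 17/5 = 3.4

Step 2 — sample covariance S[i,j] = (1/(n-1)) · Σ_k (x_{k,i} - mean_i) · (x_{k,j} - mean_j), with n-1 = 4.
  S[X_1,X_1] = ((-2.2)·(-2.2) + (-1.2)·(-1.2) + (2.8)·(2.8) + (-1.2)·(-1.2) + (1.8)·(1.8)) / 4 = 18.8/4 = 4.7
  S[X_1,X_2] = ((-2.2)·(-0.4) + (-1.2)·(0.6) + (2.8)·(2.6) + (-1.2)·(-1.4) + (1.8)·(-1.4)) / 4 = 6.6/4 = 1.65
  S[X_2,X_2] = ((-0.4)·(-0.4) + (0.6)·(0.6) + (2.6)·(2.6) + (-1.4)·(-1.4) + (-1.4)·(-1.4)) / 4 = 11.2/4 = 2.8

S is symmetric (S[j,i] = S[i,j]). Assembling:

S = [[4.7, 1.65],
 [1.65, 2.8]]


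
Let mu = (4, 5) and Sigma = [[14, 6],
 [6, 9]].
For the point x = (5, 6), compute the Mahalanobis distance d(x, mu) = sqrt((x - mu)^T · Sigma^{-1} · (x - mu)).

Step 1 — centre the observation: (x - mu) = (1, 1).

Step 2 — invert Sigma. det(Sigma) = 14·9 - (6)² = 90.
  Sigma^{-1} = (1/det) · [[d, -b], [-b, a]] = [[0.1, -0.0667],
 [-0.0667, 0.1556]].

Step 3 — form the quadratic (x - mu)^T · Sigma^{-1} · (x - mu):
  Sigma^{-1} · (x - mu) = (0.0333, 0.0889).
  (x - mu)^T · [Sigma^{-1} · (x - mu)] = (1)·(0.0333) + (1)·(0.0889) = 0.1222.

Step 4 — take square root: d = √(0.1222) ≈ 0.3496.

d(x, mu) = √(0.1222) ≈ 0.3496


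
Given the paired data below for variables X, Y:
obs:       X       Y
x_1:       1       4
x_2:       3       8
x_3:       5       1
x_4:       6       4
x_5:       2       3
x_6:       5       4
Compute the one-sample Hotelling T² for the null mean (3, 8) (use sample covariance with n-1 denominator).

Step 1 — sample mean vector:
  mean(X) = (1 + 3 + 5 + 6 + 2 + 5) / 6 = 22/6 = 3.6667
  mean(Y) = (4 + 8 + 1 + 4 + 3 + 4) / 6 = 24/6 = 4
  x̄ = (3.6667, 4),  deviation x̄ - mu_0 = (3.6667, 4) - (3, 8) = (0.6667, -4).

Step 2 — sample covariance matrix, S[i,j] = (1/(n-1)) · Σ_k (x_{k,i} - mean_i) · (x_{k,j} - mean_j), divisor n-1 = 5:
  S[X,X] = ((-2.6667)·(-2.6667) + (-0.6667)·(-0.6667) + (1.3333)·(1.3333) + (2.3333)·(2.3333) + (-1.6667)·(-1.6667) + (1.3333)·(1.3333)) / 5 = 19.3333/5 = 3.8667
  S[X,Y] = ((-2.6667)·(0) + (-0.6667)·(4) + (1.3333)·(-3) + (2.3333)·(0) + (-1.6667)·(-1) + (1.3333)·(0)) / 5 = -5/5 = -1
  S[Y,Y] = ((0)·(0) + (4)·(4) + (-3)·(-3) + (0)·(0) + (-1)·(-1) + (0)·(0)) / 5 = 26/5 = 5.2
  S = [[3.8667, -1],
 [-1, 5.2]].

Step 3 — invert S. det(S) = 3.8667·5.2 - (-1)² = 19.1067.
  S^{-1} = (1/det) · [[d, -b], [-b, a]] = [[0.2722, 0.0523],
 [0.0523, 0.2024]].

Step 4 — quadratic form (x̄ - mu_0)^T · S^{-1} · (x̄ - mu_0):
  S^{-1} · (x̄ - mu_0) = (-0.0279, -0.7746),
  (x̄ - mu_0)^T · [...] = (0.6667)·(-0.0279) + (-4)·(-0.7746) = 3.0798.

Step 5 — scale by n: T² = 6 · 3.0798 = 18.4787.

T² ≈ 18.4787


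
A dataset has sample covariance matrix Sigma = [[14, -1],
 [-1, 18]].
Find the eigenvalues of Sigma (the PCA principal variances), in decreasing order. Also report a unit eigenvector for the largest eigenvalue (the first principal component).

Step 1 — characteristic polynomial of 2×2 Sigma:
  det(Sigma - λI) = λ² - trace · λ + det = 0.
  trace = 14 + 18 = 32, det = 14·18 - (-1)² = 251.
Step 2 — discriminant:
  Δ = trace² - 4·det = 1024 - 1004 = 20.
Step 3 — eigenvalues:
  λ = (trace ± √Δ)/2 = (32 ± 4.4721)/2,
  λ_1 = 18.2361,  λ_2 = 13.7639.

Step 4 — unit eigenvector for λ_1: solve (Sigma - λ_1 I)v = 0. First row:
  (14 - 18.2361)·v_x + (-1)·v_y = 0, i.e. (-4.2361)·v_x + (-1)·v_y = 0,
  so v ∝ (b, λ_1 - a) = (-1, 4.2361); multiply by -1 so the first entry is positive: u = (1, -4.2361).
  ||u|| = √((1)² + (-4.2361)²) = √(18.9443) ≈ 4.3525,
  v_1 = u/||u|| ≈ (0.2298, -0.9732) (||v_1|| = 1).

λ_1 = 18.2361,  λ_2 = 13.7639;  v_1 ≈ (0.2298, -0.9732)


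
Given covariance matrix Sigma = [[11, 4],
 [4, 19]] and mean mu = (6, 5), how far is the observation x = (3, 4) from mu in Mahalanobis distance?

Step 1 — centre the observation: (x - mu) = (-3, -1).

Step 2 — invert Sigma. det(Sigma) = 11·19 - (4)² = 193.
  Sigma^{-1} = (1/det) · [[d, -b], [-b, a]] = [[0.0984, -0.0207],
 [-0.0207, 0.057]].

Step 3 — form the quadratic (x - mu)^T · Sigma^{-1} · (x - mu):
  Sigma^{-1} · (x - mu) = (-0.2746, 0.0052).
  (x - mu)^T · [Sigma^{-1} · (x - mu)] = (-3)·(-0.2746) + (-1)·(0.0052) = 0.8187.

Step 4 — take square root: d = √(0.8187) ≈ 0.9048.

d(x, mu) = √(0.8187) ≈ 0.9048


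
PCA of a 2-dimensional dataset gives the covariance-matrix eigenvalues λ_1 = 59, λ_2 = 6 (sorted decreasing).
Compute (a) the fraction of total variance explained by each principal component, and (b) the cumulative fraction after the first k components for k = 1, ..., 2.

Step 1 — total variance = trace(Sigma) = Σ λ_i = 59 + 6 = 65.

Step 2 — fraction explained by component i = λ_i / Σ λ:
  PC1: 59/65 = 0.9077
  PC2: 6/65 = 0.0923

Step 3 — cumulative fraction after k components = (λ_1 + ... + λ_k) / Σ λ:
  k = 1: 59/65 = 0.9077
  k = 2: (59 + 6)/65 = 65/65 = 1

Summary (fraction, with percent):

explained: PC1 0.9077 (90.77%), PC2 0.0923 (9.23%);  cumulative: 0.9077, 1


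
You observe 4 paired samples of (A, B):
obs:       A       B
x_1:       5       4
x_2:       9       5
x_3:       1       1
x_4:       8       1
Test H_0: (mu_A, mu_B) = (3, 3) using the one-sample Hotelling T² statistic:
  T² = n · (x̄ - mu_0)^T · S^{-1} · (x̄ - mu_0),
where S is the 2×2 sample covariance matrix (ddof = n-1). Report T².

Step 1 — sample mean vector:
  mean(A) = (5 + 9 + 1 + 8) / 4 = 23/4 = 5.75
  mean(B) = (4 + 5 + 1 + 1) / 4 = 11/4 = 2.75
  x̄ = (5.75, 2.75),  deviation x̄ - mu_0 = (5.75, 2.75) - (3, 3) = (2.75, -0.25).

Step 2 — sample covariance matrix, S[i,j] = (1/(n-1)) · Σ_k (x_{k,i} - mean_i) · (x_{k,j} - mean_j), divisor n-1 = 3:
  S[A,A] = ((-0.75)·(-0.75) + (3.25)·(3.25) + (-4.75)·(-4.75) + (2.25)·(2.25)) / 3 = 38.75/3 = 12.9167
  S[A,B] = ((-0.75)·(1.25) + (3.25)·(2.25) + (-4.75)·(-1.75) + (2.25)·(-1.75)) / 3 = 10.75/3 = 3.5833
  S[B,B] = ((1.25)·(1.25) + (2.25)·(2.25) + (-1.75)·(-1.75) + (-1.75)·(-1.75)) / 3 = 12.75/3 = 4.25
  S = [[12.9167, 3.5833],
 [3.5833, 4.25]].

Step 3 — invert S. det(S) = 12.9167·4.25 - (3.5833)² = 42.0556.
  S^{-1} = (1/det) · [[d, -b], [-b, a]] = [[0.1011, -0.0852],
 [-0.0852, 0.3071]].

Step 4 — quadratic form (x̄ - mu_0)^T · S^{-1} · (x̄ - mu_0):
  S^{-1} · (x̄ - mu_0) = (0.2992, -0.3111),
  (x̄ - mu_0)^T · [...] = (2.75)·(0.2992) + (-0.25)·(-0.3111) = 0.9006.

Step 5 — scale by n: T² = 4 · 0.9006 = 3.6024.

T² ≈ 3.6024


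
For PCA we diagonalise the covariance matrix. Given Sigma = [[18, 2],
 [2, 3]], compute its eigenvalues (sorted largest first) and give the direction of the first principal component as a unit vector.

Step 1 — characteristic polynomial of 2×2 Sigma:
  det(Sigma - λI) = λ² - trace · λ + det = 0.
  trace = 18 + 3 = 21, det = 18·3 - (2)² = 50.
Step 2 — discriminant:
  Δ = trace² - 4·det = 441 - 200 = 241.
Step 3 — eigenvalues:
  λ = (trace ± √Δ)/2 = (21 ± 15.5242)/2,
  λ_1 = 18.2621,  λ_2 = 2.7379.

Step 4 — unit eigenvector for λ_1: solve (Sigma - λ_1 I)v = 0. First row:
  (18 - 18.2621)·v_x + (2)·v_y = 0, i.e. (-0.2621)·v_x + (2)·v_y = 0,
  so v ∝ (b, λ_1 - a) = (2, 0.2621) = u.
  ||u|| = √((2)² + (0.2621)²) = √(4.0687) ≈ 2.0171,
  v_1 = u/||u|| ≈ (0.9915, 0.1299) (||v_1|| = 1).

λ_1 = 18.2621,  λ_2 = 2.7379;  v_1 ≈ (0.9915, 0.1299)


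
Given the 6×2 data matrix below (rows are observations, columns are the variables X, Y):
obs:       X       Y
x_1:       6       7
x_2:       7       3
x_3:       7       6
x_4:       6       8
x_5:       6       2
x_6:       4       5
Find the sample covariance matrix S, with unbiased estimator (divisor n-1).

Step 1 — column means:
  mean(X) = (6 + 7 + 7 + 6 + 6 + 4) / 6 = 36/6 = 6
  mean(Y) = (7 + 3 + 6 + 8 + 2 + 5) / 6 = 31/6 = 5.1667

Step 2 — sample covariance S[i,j] = (1/(n-1)) · Σ_k (x_{k,i} - mean_i) · (x_{k,j} - mean_j), with n-1 = 5.
  S[X,X] = ((0)·(0) + (1)·(1) + (1)·(1) + (0)·(0) + (0)·(0) + (-2)·(-2)) / 5 = 6/5 = 1.2
  S[X,Y] = ((0)·(1.8333) + (1)·(-2.1667) + (1)·(0.8333) + (0)·(2.8333) + (0)·(-3.1667) + (-2)·(-0.1667)) / 5 = -1/5 = -0.2
  S[Y,Y] = ((1.8333)·(1.8333) + (-2.1667)·(-2.1667) + (0.8333)·(0.8333) + (2.8333)·(2.8333) + (-3.1667)·(-3.1667) + (-0.1667)·(-0.1667)) / 5 = 26.8333/5 = 5.3667

S is symmetric (S[j,i] = S[i,j]). Assembling:

S = [[1.2, -0.2],
 [-0.2, 5.3667]]


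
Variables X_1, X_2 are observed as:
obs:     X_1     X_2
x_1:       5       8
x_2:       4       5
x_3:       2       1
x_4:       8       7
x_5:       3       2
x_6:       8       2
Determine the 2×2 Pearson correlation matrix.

Step 1 — column means:
  mean(X_1) = (5 + 4 + 2 + 8 + 3 + 8) / 6 = 30/6 = 5
  mean(X_2) = (8 + 5 + 1 + 7 + 2 + 2) / 6 = 25/6 = 4.1667

Step 2 — sample variances and covariances s[i,j] = (1/(n-1)) · Σ_k (x_{k,i} - mean_i) · (x_{k,j} - mean_j), with n-1 = 5:
  s[X_1,X_1] = ((0)·(0) + (-1)·(-1) + (-3)·(-3) + (3)·(3) + (-2)·(-2) + (3)·(3)) / 5 = 32/5 = 6.4
  s[X_1,X_2] = ((0)·(3.8333) + (-1)·(0.8333) + (-3)·(-3.1667) + (3)·(2.8333) + (-2)·(-2.1667) + (3)·(-2.1667)) / 5 = 15/5 = 3
  s[X_2,X_2] = ((3.8333)·(3.8333) + (0.8333)·(0.8333) + (-3.1667)·(-3.1667) + (2.8333)·(2.8333) + (-2.1667)·(-2.1667) + (-2.1667)·(-2.1667)) / 5 = 42.8333/5 = 8.5667
  Sample standard deviations s_i = √(s[i,i]):
  s(X_1) = √(6.4) = 2.5298
  s(X_2) = √(8.5667) = 2.9269

Step 3 — r_{ij} = s_{ij} / (s_i · s_j):
  r[X_1,X_1] = 1 (diagonal).
  r[X_1,X_2] = 3 / (2.5298 · 2.9269) = 3 / 7.4045 = 0.4052
  r[X_2,X_2] = 1 (diagonal).

R is symmetric with unit diagonal. Assembling:

R = [[1, 0.4052],
 [0.4052, 1]]


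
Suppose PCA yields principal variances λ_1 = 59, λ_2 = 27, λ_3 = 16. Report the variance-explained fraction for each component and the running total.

Step 1 — total variance = trace(Sigma) = Σ λ_i = 59 + 27 + 16 = 102.

Step 2 — fraction explained by component i = λ_i / Σ λ:
  PC1: 59/102 = 0.5784
  PC2: 27/102 = 0.2647
  PC3: 16/102 = 0.1569

Step 3 — cumulative fraction after k components = (λ_1 + ... + λ_k) / Σ λ:
  k = 1: 59/102 = 0.5784
  k = 2: (59 + 27)/102 = 86/102 = 0.8431
  k = 3: (59 + 27 + 16)/102 = 102/102 = 1

Summary (fraction, with percent):

explained: PC1 0.5784 (57.84%), PC2 0.2647 (26.47%), PC3 0.1569 (15.69%);  cumulative: 0.5784, 0.8431, 1
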